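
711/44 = 711/44 = 16.16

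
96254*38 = 3657652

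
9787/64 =9787/64 = 152.92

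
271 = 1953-1682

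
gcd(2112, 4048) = 176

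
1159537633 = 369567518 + 789970115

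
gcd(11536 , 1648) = 1648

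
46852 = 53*884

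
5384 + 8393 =13777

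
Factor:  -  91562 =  - 2^1 * 17^1* 2693^1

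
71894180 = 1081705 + 70812475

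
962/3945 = 962/3945 = 0.24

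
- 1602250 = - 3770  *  425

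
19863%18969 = 894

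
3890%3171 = 719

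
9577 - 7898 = 1679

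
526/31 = 526/31 = 16.97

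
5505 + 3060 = 8565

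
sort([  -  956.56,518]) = [  -  956.56,  518]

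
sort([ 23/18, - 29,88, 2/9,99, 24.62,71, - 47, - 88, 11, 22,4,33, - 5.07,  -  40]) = [ - 88,-47, - 40, - 29, - 5.07, 2/9,23/18,  4,11,22,24.62,33,71,88,  99]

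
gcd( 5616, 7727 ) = 1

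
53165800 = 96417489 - 43251689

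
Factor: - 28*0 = 0^1=0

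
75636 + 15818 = 91454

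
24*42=1008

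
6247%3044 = 159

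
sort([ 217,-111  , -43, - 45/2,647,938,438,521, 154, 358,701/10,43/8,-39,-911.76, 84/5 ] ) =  [ - 911.76 ,-111,-43,-39, - 45/2,43/8, 84/5, 701/10,154,217,358,  438,521,647,938]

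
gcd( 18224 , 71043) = 17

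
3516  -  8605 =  - 5089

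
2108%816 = 476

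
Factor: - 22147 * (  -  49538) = 1097118086 = 2^1*17^1 *31^1*47^1*22147^1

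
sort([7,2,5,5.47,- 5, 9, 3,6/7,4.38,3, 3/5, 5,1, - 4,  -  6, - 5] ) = [-6, - 5, -5, - 4  ,  3/5, 6/7,1,  2,  3,3,4.38,5,5,  5.47, 7,  9]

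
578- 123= 455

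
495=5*99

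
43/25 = 43/25 = 1.72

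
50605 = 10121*5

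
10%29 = 10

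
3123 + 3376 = 6499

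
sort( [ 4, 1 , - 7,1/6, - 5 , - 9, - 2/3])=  [- 9 ,- 7,  -  5, - 2/3, 1/6, 1, 4 ]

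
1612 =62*26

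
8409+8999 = 17408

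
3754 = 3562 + 192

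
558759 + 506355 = 1065114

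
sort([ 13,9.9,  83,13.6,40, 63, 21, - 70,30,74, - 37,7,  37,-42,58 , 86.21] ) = [  -  70, -42,- 37,7,9.9, 13,13.6,21,  30,37,40 , 58,63,74, 83,86.21] 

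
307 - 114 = 193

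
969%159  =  15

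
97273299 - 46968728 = 50304571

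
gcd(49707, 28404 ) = 7101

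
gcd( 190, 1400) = 10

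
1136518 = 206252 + 930266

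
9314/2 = 4657 = 4657.00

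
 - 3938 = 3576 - 7514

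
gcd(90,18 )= 18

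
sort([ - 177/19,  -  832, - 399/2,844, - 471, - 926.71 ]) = [ - 926.71, -832,-471, - 399/2, - 177/19  ,  844 ]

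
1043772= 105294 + 938478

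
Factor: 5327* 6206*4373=2^1 * 7^1*29^1 * 107^1 * 761^1*4373^1 = 144568590026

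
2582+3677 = 6259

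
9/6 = 3/2  =  1.50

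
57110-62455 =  - 5345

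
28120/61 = 28120/61= 460.98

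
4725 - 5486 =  - 761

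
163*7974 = 1299762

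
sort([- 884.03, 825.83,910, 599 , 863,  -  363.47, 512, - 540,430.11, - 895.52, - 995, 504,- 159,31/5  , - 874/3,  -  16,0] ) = [ - 995, - 895.52,- 884.03, - 540 , - 363.47, - 874/3, - 159, - 16, 0,31/5, 430.11, 504, 512, 599, 825.83, 863,910]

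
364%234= 130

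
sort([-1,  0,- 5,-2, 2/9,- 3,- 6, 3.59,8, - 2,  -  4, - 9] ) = [ - 9, - 6,- 5, -4, - 3,-2, - 2,-1 , 0, 2/9, 3.59,8 ]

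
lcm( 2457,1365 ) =12285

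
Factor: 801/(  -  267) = - 3 = - 3^1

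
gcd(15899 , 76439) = 1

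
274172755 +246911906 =521084661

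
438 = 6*73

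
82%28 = 26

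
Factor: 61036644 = 2^2*3^1*31^1*47^1*3491^1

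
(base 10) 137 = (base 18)7B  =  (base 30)4H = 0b10001001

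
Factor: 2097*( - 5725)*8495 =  - 3^2*5^3*229^1*233^1 * 1699^1= - 101985235875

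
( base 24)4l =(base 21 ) 5C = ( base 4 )1311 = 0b1110101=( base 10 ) 117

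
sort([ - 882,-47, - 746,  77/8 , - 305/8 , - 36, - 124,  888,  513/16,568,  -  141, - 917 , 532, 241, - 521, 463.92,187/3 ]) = [ - 917, - 882, -746, - 521, -141, - 124,-47, - 305/8, - 36, 77/8, 513/16, 187/3,  241, 463.92, 532, 568,888] 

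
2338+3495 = 5833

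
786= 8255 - 7469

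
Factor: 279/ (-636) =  - 2^( - 2 )*3^1*31^1*53^(- 1) = -93/212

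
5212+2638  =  7850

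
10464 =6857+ 3607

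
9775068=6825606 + 2949462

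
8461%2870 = 2721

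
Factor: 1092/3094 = 6/17 =2^1*3^1 * 17^( - 1)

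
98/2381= 98/2381 = 0.04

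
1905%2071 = 1905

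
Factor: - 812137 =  - 812137^1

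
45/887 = 45/887 = 0.05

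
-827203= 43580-870783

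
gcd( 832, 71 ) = 1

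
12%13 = 12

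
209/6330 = 209/6330  =  0.03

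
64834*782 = 50700188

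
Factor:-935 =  - 5^1*11^1*17^1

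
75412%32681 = 10050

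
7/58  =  7/58 = 0.12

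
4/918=2/459=0.00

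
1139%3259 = 1139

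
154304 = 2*77152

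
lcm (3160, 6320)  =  6320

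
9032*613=5536616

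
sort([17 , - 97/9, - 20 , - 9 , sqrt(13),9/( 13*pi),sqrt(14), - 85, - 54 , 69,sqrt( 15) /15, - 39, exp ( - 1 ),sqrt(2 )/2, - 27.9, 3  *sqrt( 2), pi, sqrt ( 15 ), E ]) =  [-85, - 54,- 39, - 27.9, - 20,  -  97/9, - 9,9/ ( 13*pi), sqrt (15 )/15, exp( - 1), sqrt (2 ) /2,E, pi, sqrt( 13 ), sqrt( 14), sqrt(15), 3*sqrt(2), 17, 69 ]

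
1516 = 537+979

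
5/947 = 5/947 = 0.01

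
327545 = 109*3005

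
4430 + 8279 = 12709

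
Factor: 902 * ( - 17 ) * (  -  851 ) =2^1*11^1 *17^1*23^1*37^1 * 41^1 = 13049234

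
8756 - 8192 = 564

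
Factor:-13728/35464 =-12/31 =-2^2*3^1*31^( - 1)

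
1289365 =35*36839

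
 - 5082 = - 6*847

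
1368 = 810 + 558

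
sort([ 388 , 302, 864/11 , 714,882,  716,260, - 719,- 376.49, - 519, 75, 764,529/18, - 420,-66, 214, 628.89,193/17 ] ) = [- 719, - 519 , - 420, - 376.49, - 66,193/17, 529/18 , 75,864/11 , 214,  260, 302,  388,628.89, 714,716,764, 882]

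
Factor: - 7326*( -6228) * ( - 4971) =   -  2^3*3^5*11^1*37^1* 173^1 *1657^1 =- 226808476488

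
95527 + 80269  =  175796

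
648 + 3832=4480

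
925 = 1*925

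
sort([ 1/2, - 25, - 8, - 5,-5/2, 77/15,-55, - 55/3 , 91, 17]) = [ - 55, - 25, - 55/3 ,-8,-5, - 5/2 , 1/2, 77/15,17, 91]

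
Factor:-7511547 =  - 3^1 * 23^1 * 108863^1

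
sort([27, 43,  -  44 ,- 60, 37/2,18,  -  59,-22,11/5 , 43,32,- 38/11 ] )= [ - 60, - 59, - 44 ,- 22,- 38/11, 11/5,18,37/2,27,32,43, 43]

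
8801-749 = 8052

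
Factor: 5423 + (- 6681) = -2^1 * 17^1*37^1= - 1258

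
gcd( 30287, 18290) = 31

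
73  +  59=132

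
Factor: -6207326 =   -  2^1*263^1 *11801^1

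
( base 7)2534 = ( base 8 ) 1674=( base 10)956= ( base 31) uq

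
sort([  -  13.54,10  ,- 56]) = [ - 56, - 13.54,  10 ]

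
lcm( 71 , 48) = 3408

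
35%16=3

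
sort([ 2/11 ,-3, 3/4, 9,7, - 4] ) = [ - 4,  -  3,  2/11 , 3/4,7,9 ] 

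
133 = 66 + 67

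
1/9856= 1/9856 =0.00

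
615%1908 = 615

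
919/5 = 919/5 = 183.80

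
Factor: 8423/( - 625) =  - 5^( - 4)*8423^1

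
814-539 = 275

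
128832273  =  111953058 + 16879215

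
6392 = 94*68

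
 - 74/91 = -74/91=- 0.81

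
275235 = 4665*59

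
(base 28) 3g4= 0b101011110100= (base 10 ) 2804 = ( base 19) 7EB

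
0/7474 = 0 = 0.00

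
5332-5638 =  - 306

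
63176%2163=449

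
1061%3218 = 1061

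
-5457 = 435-5892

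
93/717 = 31/239 = 0.13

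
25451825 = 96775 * 263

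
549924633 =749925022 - 200000389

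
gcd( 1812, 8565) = 3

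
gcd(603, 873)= 9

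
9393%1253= 622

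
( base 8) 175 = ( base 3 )11122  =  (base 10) 125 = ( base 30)45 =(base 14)8d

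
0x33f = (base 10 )831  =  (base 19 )25E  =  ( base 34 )OF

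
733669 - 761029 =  - 27360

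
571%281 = 9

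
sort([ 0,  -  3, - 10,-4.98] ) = [-10,  -  4.98,-3, 0]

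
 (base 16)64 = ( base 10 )100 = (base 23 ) 48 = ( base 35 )2U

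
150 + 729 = 879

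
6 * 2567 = 15402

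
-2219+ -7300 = -9519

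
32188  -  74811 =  - 42623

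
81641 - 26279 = 55362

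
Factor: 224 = 2^5 * 7^1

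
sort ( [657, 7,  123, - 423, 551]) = [ - 423 , 7,123, 551, 657]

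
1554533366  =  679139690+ 875393676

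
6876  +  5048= 11924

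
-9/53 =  - 9/53 = -  0.17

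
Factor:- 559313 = - 559313^1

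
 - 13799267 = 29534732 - 43333999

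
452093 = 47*9619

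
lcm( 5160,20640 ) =20640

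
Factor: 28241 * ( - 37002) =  - 2^1*3^1*7^1 *31^1 * 881^1 * 911^1 = - 1044973482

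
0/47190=0 = 0.00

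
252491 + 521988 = 774479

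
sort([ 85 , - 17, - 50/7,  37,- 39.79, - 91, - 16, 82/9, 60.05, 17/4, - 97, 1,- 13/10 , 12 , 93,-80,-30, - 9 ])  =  [- 97 , - 91 ,-80,- 39.79, - 30, -17,-16, - 9,  -  50/7,-13/10,1,17/4,82/9, 12, 37,60.05,85,  93 ] 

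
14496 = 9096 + 5400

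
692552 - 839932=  - 147380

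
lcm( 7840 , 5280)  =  258720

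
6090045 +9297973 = 15388018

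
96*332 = 31872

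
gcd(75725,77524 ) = 1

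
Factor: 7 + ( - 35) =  - 2^2 * 7^1 = - 28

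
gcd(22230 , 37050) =7410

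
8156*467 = 3808852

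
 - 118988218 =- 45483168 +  - 73505050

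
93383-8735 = 84648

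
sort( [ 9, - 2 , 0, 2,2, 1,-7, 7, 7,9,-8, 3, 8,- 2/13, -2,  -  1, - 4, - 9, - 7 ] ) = [-9, - 8, -7, - 7, - 4, - 2, - 2, - 1, - 2/13, 0, 1 , 2 , 2,3,7 , 7, 8,9,9 ] 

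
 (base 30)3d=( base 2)1100111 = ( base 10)103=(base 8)147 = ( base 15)6d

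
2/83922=1/41961= 0.00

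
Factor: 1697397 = 3^1*13^1*71^1*613^1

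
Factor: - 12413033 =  - 79^1*157127^1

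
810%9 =0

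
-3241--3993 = 752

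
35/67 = 35/67  =  0.52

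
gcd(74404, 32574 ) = 178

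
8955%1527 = 1320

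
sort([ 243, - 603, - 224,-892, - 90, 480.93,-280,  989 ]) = [-892, - 603, - 280, - 224, - 90, 243,480.93, 989] 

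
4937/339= 4937/339 = 14.56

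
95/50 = 1 + 9/10= 1.90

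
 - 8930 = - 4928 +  - 4002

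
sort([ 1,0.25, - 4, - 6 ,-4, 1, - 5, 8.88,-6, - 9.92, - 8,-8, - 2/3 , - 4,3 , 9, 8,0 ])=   [ - 9.92, - 8, - 8,- 6, - 6, - 5, - 4, - 4, - 4, - 2/3, 0,0.25  ,  1 , 1, 3, 8,  8.88, 9] 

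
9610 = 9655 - 45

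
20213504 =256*78959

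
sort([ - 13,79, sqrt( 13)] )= [ - 13,sqrt( 13), 79 ]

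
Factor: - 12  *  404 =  - 2^4*3^1*101^1= - 4848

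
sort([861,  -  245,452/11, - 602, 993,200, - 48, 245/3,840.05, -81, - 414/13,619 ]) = [ - 602, - 245, -81, -48,-414/13,452/11,245/3,200, 619,840.05,861, 993 ] 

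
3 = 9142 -9139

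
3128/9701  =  3128/9701 = 0.32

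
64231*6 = 385386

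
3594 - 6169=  -2575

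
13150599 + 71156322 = 84306921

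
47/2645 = 47/2645 = 0.02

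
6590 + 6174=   12764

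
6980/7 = 6980/7 = 997.14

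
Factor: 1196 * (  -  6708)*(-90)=722049120   =  2^5*3^3*5^1*13^2*23^1*43^1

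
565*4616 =2608040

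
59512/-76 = -14878/19= -783.05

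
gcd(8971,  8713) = 1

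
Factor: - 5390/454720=-11/928 = - 2^(-5 ) * 11^1*29^(  -  1)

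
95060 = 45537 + 49523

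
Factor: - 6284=-2^2*1571^1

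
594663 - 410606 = 184057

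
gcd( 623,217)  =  7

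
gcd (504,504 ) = 504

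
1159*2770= 3210430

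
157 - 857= - 700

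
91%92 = 91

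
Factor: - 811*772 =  - 2^2*193^1*811^1  =  - 626092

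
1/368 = 1/368 = 0.00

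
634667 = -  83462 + 718129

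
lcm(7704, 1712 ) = 15408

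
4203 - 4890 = -687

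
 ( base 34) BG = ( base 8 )606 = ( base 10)390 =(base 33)BR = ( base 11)325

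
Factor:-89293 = - 89293^1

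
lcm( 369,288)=11808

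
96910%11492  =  4974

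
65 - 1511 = - 1446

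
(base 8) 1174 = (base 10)636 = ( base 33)J9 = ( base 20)1bg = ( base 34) IO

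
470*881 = 414070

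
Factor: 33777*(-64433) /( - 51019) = 2176353441/51019 = 3^5*139^1*163^( - 1) * 313^ ( - 1 )*64433^1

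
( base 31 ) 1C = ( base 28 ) 1f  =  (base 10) 43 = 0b101011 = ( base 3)1121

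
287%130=27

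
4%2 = 0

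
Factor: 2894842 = 2^1*31^1*46691^1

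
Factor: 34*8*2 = 2^5*17^1  =  544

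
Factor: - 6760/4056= -3^( - 1) * 5^1 = - 5/3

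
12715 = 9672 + 3043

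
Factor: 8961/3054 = 2987/1018 = 2^( - 1)*29^1*103^1*509^ ( - 1 )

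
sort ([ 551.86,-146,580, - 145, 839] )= [ - 146,  -  145,551.86, 580,839 ] 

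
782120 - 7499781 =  - 6717661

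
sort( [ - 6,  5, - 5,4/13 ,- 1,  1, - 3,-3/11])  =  [-6, - 5,-3,-1,- 3/11,  4/13,1 , 5]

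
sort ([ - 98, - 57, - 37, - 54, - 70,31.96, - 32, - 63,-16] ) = [  -  98, - 70, - 63, - 57,  -  54, - 37, - 32  , - 16,31.96]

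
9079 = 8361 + 718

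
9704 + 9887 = 19591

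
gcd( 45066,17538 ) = 222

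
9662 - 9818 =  - 156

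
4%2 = 0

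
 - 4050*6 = - 24300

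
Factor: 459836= 2^2*13^1*37^1 * 239^1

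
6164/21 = 293 + 11/21 = 293.52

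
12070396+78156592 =90226988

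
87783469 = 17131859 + 70651610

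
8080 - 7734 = 346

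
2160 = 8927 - 6767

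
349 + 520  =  869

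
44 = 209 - 165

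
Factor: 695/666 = 2^( - 1) * 3^( - 2 )*5^1*37^( - 1 )  *  139^1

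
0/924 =0= 0.00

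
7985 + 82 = 8067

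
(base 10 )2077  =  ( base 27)2MP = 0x81D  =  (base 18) 677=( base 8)4035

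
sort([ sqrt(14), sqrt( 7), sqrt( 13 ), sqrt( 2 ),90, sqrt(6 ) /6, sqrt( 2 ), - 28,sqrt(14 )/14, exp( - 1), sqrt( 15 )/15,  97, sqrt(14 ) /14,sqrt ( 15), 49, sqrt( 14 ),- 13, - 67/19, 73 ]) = [-28, - 13, - 67/19,sqrt( 15)/15,sqrt( 14 )/14,sqrt (14) /14,exp( - 1),sqrt( 6 ) /6, sqrt(2 ),sqrt ( 2),sqrt( 7), sqrt( 13), sqrt( 14),sqrt( 14 ),sqrt( 15), 49, 73, 90, 97 ]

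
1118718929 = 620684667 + 498034262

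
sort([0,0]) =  [0, 0]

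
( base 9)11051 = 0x1CA8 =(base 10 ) 7336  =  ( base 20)I6G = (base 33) 6OA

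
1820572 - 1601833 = 218739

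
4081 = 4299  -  218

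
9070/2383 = 9070/2383 = 3.81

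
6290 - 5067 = 1223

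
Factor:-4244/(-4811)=2^2*17^(-1)*283^( - 1 ) * 1061^1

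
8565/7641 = 1+308/2547 = 1.12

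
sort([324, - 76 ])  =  [ - 76, 324] 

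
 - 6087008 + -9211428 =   -  15298436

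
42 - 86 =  - 44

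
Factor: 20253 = 3^1 * 43^1*157^1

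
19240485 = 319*60315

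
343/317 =1  +  26/317 = 1.08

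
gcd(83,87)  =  1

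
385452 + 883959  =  1269411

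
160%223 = 160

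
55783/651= 7969/93 = 85.69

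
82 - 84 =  - 2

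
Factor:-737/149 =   -  11^1*67^1*149^( - 1)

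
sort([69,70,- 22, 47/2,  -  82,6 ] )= [ - 82, - 22, 6,47/2,  69,  70] 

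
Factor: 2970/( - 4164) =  - 495/694  =  - 2^ ( - 1)*3^2*5^1*11^1*347^( - 1 ) 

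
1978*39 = 77142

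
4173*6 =25038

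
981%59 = 37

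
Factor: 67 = 67^1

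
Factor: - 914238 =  - 2^1*3^2 * 13^1*3907^1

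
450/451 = 450/451=1.00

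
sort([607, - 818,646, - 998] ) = [ - 998, - 818,607,646]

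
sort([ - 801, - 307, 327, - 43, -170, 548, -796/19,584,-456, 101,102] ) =[ - 801 ,-456, - 307,-170, - 43,-796/19,101, 102,327, 548,584 ] 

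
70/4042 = 35/2021 =0.02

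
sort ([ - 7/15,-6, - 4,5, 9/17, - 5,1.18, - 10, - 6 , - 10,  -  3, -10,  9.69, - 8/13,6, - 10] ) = [ - 10, - 10, - 10, - 10, - 6, - 6, - 5,-4, - 3 , - 8/13,- 7/15,9/17,1.18, 5 , 6, 9.69 ] 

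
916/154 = 5 + 73/77 = 5.95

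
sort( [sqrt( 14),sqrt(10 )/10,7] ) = [ sqrt (10 ) /10,sqrt( 14),7]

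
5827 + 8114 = 13941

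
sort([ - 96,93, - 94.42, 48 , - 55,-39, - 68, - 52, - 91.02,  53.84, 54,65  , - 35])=[ - 96,-94.42, -91.02, - 68, -55, - 52, - 39,-35,  48, 53.84,54, 65, 93] 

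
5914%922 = 382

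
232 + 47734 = 47966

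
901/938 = 901/938 = 0.96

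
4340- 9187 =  - 4847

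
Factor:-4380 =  - 2^2*3^1*5^1*73^1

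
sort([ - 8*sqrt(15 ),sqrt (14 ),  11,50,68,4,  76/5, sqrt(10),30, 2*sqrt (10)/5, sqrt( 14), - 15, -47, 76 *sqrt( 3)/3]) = [-47, - 8*sqrt( 15 ), - 15,2*sqrt(10 ) /5,sqrt(10),sqrt( 14),  sqrt( 14 ), 4,11,76/5,30 , 76*sqrt(3)/3,50 , 68]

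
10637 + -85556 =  - 74919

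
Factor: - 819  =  -3^2*7^1*13^1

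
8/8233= 8/8233 = 0.00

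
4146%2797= 1349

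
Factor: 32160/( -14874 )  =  -80/37 = - 2^4 *5^1*37^(  -  1)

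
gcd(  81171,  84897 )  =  9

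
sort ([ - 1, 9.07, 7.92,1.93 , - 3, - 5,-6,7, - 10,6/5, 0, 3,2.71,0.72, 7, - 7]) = [ - 10, - 7 ,-6, - 5, - 3,- 1,0,0.72,6/5, 1.93,2.71,3,7,7,7.92, 9.07]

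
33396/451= 3036/41 = 74.05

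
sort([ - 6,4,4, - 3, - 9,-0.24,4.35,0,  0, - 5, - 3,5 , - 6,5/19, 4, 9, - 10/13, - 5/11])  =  [ - 9, - 6, - 6, - 5, - 3, - 3, - 10/13,-5/11, - 0.24,0 , 0, 5/19,4,4, 4,4.35,  5,9 ] 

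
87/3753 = 29/1251 =0.02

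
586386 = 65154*9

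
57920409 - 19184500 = 38735909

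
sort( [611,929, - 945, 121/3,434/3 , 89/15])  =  [ - 945,89/15,121/3, 434/3,611, 929 ] 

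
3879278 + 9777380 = 13656658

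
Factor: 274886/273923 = 2^1*13^ ( - 1)*19^( - 1)*1109^( - 1 )* 137443^1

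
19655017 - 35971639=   -  16316622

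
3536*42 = 148512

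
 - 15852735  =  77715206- 93567941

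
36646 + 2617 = 39263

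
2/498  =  1/249 = 0.00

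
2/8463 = 2/8463= 0.00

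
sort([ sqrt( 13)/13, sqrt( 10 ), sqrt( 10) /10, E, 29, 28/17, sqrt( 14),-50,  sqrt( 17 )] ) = [ - 50,sqrt( 13)/13, sqrt( 10 ) /10,28/17,E, sqrt(10 ), sqrt(14 ),sqrt (17),29]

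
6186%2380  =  1426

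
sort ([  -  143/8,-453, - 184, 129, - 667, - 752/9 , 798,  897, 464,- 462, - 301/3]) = [ - 667,-462 , - 453,-184 ,-301/3, - 752/9,  -  143/8,129,464, 798,897]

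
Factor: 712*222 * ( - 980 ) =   -  2^6*3^1*5^1*7^2 * 37^1*89^1=- 154902720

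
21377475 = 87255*245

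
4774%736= 358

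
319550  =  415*770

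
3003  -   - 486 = 3489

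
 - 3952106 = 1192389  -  5144495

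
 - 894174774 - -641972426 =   -  252202348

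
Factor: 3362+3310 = 2^4*3^1*139^1 = 6672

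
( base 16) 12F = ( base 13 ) 1a4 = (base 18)gf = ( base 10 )303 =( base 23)d4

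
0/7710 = 0 = 0.00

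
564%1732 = 564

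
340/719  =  340/719=0.47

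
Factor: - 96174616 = -2^3*1663^1*7229^1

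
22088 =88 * 251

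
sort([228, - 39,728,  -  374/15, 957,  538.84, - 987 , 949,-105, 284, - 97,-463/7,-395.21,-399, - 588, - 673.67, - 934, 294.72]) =[- 987, - 934, - 673.67, - 588, - 399, - 395.21, - 105, - 97,-463/7, - 39, - 374/15, 228,284, 294.72, 538.84, 728 , 949, 957] 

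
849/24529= 849/24529 = 0.03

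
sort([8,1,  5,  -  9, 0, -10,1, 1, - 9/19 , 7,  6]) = [ - 10, - 9,- 9/19 , 0,  1, 1, 1, 5, 6, 7,8 ]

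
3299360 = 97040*34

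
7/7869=7/7869= 0.00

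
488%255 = 233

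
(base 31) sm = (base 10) 890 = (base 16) 37A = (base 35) pf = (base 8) 1572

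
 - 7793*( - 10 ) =77930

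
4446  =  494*9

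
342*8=2736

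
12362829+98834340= 111197169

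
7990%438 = 106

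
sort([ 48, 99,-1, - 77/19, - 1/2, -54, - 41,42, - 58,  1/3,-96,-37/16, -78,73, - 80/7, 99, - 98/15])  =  [ - 96 ,- 78, -58,-54, - 41,  -  80/7,-98/15,-77/19, - 37/16, - 1,-1/2, 1/3,42,48, 73,99,99 ]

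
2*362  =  724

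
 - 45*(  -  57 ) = 2565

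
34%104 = 34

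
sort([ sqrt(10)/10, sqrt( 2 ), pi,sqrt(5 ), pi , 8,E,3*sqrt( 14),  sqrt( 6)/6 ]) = [ sqrt( 10)/10,sqrt(6)/6, sqrt(2),sqrt( 5 ),E, pi,pi, 8, 3*sqrt( 14) ] 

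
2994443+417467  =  3411910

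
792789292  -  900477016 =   -  107687724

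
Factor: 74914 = 2^1*7^1*5351^1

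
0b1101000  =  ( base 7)206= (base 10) 104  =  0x68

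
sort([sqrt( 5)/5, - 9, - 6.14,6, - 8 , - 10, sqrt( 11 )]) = [ - 10, - 9, - 8, - 6.14, sqrt( 5 )/5, sqrt ( 11), 6 ] 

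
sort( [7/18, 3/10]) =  [ 3/10 , 7/18]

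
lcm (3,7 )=21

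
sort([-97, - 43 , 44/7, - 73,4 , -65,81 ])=[-97,  -  73 , - 65,-43,  4,44/7, 81] 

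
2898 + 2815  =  5713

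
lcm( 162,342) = 3078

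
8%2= 0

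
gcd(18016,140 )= 4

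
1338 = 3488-2150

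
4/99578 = 2/49789 = 0.00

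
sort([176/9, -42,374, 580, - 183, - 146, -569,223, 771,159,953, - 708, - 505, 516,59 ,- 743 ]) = [-743, - 708,-569, - 505,  -  183 , -146,  -  42, 176/9, 59 , 159, 223,374,  516, 580,771, 953]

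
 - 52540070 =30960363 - 83500433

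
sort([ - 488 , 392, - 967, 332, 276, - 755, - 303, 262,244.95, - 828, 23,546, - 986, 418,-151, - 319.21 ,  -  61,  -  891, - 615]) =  [ - 986 , - 967, - 891 , - 828, -755,-615, - 488, - 319.21,-303 , - 151, - 61,23, 244.95, 262, 276, 332,392, 418, 546] 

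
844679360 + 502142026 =1346821386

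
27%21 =6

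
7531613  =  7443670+87943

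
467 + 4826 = 5293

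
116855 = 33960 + 82895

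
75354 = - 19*(-3966) 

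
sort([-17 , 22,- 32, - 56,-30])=[  -  56, - 32 , - 30, - 17, 22 ] 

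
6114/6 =1019 = 1019.00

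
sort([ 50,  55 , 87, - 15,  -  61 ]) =[  -  61 , - 15, 50, 55, 87]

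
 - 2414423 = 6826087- 9240510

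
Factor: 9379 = 83^1 * 113^1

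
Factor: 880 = 2^4*5^1  *  11^1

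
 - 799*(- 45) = 35955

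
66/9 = 7  +  1/3 = 7.33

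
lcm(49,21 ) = 147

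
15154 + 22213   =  37367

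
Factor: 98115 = 3^1*5^1  *31^1 * 211^1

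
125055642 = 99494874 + 25560768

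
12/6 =2 = 2.00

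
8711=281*31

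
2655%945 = 765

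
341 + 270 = 611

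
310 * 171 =53010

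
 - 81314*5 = -406570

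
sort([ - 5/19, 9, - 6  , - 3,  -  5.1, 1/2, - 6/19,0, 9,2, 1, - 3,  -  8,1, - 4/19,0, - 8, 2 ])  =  [- 8, - 8, - 6, - 5.1, - 3,-3, - 6/19, - 5/19, - 4/19,0, 0,1/2 , 1,1, 2, 2,9,9 ]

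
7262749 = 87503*83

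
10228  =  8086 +2142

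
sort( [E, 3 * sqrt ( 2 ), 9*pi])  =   [ E,3 * sqrt( 2),9 * pi]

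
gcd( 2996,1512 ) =28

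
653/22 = 29 + 15/22= 29.68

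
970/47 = 970/47 =20.64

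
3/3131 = 3/3131   =  0.00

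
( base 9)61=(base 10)55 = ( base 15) 3A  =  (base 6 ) 131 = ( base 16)37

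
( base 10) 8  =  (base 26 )8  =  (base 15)8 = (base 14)8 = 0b1000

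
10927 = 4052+6875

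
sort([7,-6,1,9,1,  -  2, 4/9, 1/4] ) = [ - 6,-2,1/4,4/9,1,1, 7, 9 ]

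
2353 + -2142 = 211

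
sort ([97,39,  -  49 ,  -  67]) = [ -67, - 49,39,97 ] 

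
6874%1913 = 1135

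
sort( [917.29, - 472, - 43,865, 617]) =[ - 472, - 43, 617, 865, 917.29]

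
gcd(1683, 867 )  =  51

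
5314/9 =590+4/9 = 590.44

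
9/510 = 3/170 = 0.02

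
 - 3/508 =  -1  +  505/508 = - 0.01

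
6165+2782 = 8947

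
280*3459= 968520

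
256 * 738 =188928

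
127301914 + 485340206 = 612642120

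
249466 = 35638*7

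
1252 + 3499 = 4751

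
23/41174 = 23/41174 = 0.00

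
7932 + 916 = 8848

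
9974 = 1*9974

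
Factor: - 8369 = -8369^1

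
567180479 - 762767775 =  - 195587296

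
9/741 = 3/247 = 0.01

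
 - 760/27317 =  - 760/27317 = - 0.03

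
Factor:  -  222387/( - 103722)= 253/118 = 2^( - 1)*11^1 * 23^1* 59^ (- 1)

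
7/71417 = 7/71417=0.00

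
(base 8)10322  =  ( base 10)4306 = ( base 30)4NG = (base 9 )5814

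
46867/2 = 46867/2 = 23433.50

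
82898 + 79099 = 161997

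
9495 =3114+6381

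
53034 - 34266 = 18768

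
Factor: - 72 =  -  2^3*3^2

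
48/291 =16/97 = 0.16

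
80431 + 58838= 139269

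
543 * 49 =26607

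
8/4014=4/2007 = 0.00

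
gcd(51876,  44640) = 36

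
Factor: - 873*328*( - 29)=2^3*3^2 *29^1*41^1 *97^1 = 8303976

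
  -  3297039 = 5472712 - 8769751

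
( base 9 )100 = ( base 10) 81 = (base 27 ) 30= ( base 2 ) 1010001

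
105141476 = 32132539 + 73008937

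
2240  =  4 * 560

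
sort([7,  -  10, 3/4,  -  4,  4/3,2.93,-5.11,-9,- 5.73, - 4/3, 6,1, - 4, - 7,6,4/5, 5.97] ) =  [ - 10, - 9, - 7, - 5.73,  -  5.11,-4, - 4, -4/3,3/4,  4/5,1,4/3, 2.93, 5.97,6,6,7 ]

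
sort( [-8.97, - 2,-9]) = [ - 9, - 8.97,  -  2] 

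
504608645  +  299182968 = 803791613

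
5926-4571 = 1355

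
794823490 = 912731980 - 117908490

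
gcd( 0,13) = 13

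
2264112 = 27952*81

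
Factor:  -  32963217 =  - 3^1*7^1*1569677^1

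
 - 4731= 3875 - 8606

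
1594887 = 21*75947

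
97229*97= 9431213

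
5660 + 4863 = 10523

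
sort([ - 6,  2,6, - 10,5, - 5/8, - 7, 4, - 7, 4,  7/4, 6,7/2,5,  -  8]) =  [ - 10, - 8, - 7, - 7,- 6, - 5/8,7/4, 2,7/2, 4,4,  5,5,6, 6 ] 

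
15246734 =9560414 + 5686320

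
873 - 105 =768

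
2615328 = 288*9081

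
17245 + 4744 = 21989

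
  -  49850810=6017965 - 55868775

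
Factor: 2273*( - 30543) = - 3^1 * 2273^1 * 10181^1 = -69424239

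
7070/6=1178 + 1/3 =1178.33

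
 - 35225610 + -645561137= - 680786747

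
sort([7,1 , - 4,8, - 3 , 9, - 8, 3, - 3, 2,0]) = [ - 8, - 4,- 3, -3,0,1,  2, 3 , 7, 8,9]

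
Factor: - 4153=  - 4153^1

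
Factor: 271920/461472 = 2^( - 1) * 5^1*19^( - 1)*23^( - 1)*  103^1 = 515/874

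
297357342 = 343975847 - 46618505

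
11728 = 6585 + 5143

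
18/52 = 9/26  =  0.35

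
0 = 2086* 0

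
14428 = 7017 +7411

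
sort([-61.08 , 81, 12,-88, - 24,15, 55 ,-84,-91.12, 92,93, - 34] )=[ -91.12,- 88,  -  84,  -  61.08,-34 ,-24, 12, 15, 55, 81, 92, 93]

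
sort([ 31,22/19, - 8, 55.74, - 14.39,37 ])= [ - 14.39,- 8,22/19,31, 37, 55.74]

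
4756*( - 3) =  - 14268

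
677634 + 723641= 1401275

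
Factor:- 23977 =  - 23977^1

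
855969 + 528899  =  1384868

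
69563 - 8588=60975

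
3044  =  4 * 761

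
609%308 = 301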